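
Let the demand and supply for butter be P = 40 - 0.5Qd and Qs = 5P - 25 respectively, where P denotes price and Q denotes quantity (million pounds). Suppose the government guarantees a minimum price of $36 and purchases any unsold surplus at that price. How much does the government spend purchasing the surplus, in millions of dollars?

Rearranging demand gives Qd = 80 - 2P. In a free market, 80 - 2P = 5P - 25 gives the equilibrium P* = 15, Q* = 50.
Since 36 > 15, the floor is binding.
At P = 36: Qd = 80 - 2·36 = 8 and Qs = 5·36 - 25 = 155.
Surplus = Qs - Qd = 147.
Government expenditure = surplus × support price = 147 × 36 = 5292.

5292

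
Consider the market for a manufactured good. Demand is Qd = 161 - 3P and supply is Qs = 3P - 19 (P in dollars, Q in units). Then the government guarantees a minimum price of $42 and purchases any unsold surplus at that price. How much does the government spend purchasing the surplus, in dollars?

3024

Equilibrium: 161 - 3P = 3P - 19, so 180 = 6P and P* = 30, Q* = 71.
The floor of 42 is above the equilibrium price 30, so it binds.
At P = 42: Qd = 161 - 3·42 = 35 and Qs = 3·42 - 19 = 107.
Surplus = Qs - Qd = 72.
Government expenditure = surplus × support price = 72 × 42 = 3024.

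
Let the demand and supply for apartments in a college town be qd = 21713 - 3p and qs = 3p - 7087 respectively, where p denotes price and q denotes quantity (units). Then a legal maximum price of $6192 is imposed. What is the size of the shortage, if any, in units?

In a free market, 21713 - 3p = 3p - 7087 gives the equilibrium p* = 4800, q* = 7313.
Since 6192 is above p* = 4800, the ceiling does not bind and the free-market outcome prevails.
Since the control does not bind, there is no shortage.

0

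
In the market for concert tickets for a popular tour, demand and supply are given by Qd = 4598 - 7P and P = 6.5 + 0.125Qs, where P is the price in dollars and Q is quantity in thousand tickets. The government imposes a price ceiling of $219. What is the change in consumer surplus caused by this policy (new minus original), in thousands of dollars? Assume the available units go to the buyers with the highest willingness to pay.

Rearranging supply gives Qs = 8P - 52. Setting quantity demanded equal to quantity supplied, 4598 - 7P = 8P - 52, gives P* = 310 and Q* = 2428.
Since 219 < 310, the ceiling is binding.
At P = 219: Qd = 4598 - 7·219 = 3065 and Qs = 8·219 - 52 = 1700.
Consumer surplus without the control is ½ · (4598/7 - 310) · 2428 = 2947592/7.
With the ceiling, 1700 units are sold at 219 (assume they go to the highest-value buyers). The demand price at Q = 1700 is 414, so CS = ½ · [(4598/7 - 219) + (414 - 219)] · 1700 = 3765500/7.
Change in consumer surplus = 3765500/7 - 2947592/7 = 116844.

116844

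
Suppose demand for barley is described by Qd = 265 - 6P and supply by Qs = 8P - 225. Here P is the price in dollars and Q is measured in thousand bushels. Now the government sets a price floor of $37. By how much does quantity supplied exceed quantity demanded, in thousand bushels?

28

In a free market, 265 - 6P = 8P - 225 gives the equilibrium P* = 35, Q* = 55.
Because the floor (37) lies above the market-clearing price, it is binding.
At P = 37: Qd = 265 - 6·37 = 43 and Qs = 8·37 - 225 = 71.
Surplus = Qs - Qd = 71 - 43 = 28.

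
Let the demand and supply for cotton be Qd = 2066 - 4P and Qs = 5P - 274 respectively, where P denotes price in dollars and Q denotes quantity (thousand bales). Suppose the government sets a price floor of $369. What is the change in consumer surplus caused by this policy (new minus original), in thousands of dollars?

Equilibrium: 2066 - 4P = 5P - 274, so 2340 = 9P and P* = 260, Q* = 1026.
Since 369 > 260, the floor is binding.
At P = 369: Qd = 2066 - 4·369 = 590 and Qs = 5·369 - 274 = 1571.
Consumer surplus without the control is ½ · (516.5 - 260) · 1026 = 131584.5.
With the floor, consumers buy 590 units at 369, so CS = ½ · (516.5 - 369) · 590 = 43512.5.
Change in consumer surplus = 43512.5 - 131584.5 = -88072.

-88072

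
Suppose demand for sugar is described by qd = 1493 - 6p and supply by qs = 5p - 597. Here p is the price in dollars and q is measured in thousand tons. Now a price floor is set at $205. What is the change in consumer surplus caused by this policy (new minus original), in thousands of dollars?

Without the control the market clears where 1493 - 6p = 5p - 597, i.e. p* = 190 and q* = 353.
Because the floor (205) lies above the market-clearing price, it is binding.
At p = 205: qd = 1493 - 6·205 = 263 and qs = 5·205 - 597 = 428.
Consumer surplus without the control is ½ · (1493/6 - 190) · 353 = 124609/12.
With the floor, consumers buy 263 units at 205, so CS = ½ · (1493/6 - 205) · 263 = 69169/12.
Change in consumer surplus = 69169/12 - 124609/12 = -4620.

-4620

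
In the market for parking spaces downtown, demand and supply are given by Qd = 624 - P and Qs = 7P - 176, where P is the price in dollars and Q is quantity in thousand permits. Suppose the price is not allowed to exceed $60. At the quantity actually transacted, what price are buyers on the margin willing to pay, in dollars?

380

Without the control the market clears where 624 - P = 7P - 176, i.e. P* = 100 and Q* = 524.
Since 60 < 100, the ceiling is binding.
At P = 60: Qd = 624 - 60 = 564 and Qs = 7·60 - 176 = 244.
Only 244 units reach the market. On the demand curve, the marginal buyer's willingness to pay at Q = 244 is (624 - 244) = 380.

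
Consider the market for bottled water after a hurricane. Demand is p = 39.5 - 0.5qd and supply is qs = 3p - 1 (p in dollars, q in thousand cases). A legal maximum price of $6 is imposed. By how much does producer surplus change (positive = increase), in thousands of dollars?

Rearranging demand gives qd = 79 - 2p. In a free market, 79 - 2p = 3p - 1 gives the equilibrium p* = 16, q* = 47.
Since 6 < 16, the ceiling is binding.
At p = 6: qd = 79 - 2·6 = 67 and qs = 3·6 - 1 = 17.
Producer surplus without the control is ½ · (16 - 1/3) · 47 = 2209/6.
With the ceiling, producers sell 17 units at 6, so PS = ½ · (6 - 1/3) · 17 = 289/6.
Change in producer surplus = 289/6 - 2209/6 = -320.

-320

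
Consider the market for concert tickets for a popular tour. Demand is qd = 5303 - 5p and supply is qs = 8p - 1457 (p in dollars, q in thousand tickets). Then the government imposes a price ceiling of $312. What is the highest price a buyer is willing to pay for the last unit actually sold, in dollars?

852.8

Setting quantity demanded equal to quantity supplied, 5303 - 5p = 8p - 1457, gives p* = 520 and q* = 2703.
The ceiling of 312 is below the equilibrium price 520, so it binds.
At p = 312: qd = 5303 - 5·312 = 3743 and qs = 8·312 - 1457 = 1039.
Only 1039 units reach the market. On the demand curve, the marginal buyer's willingness to pay at q = 1039 is (5303 - 1039)/5 = 852.8.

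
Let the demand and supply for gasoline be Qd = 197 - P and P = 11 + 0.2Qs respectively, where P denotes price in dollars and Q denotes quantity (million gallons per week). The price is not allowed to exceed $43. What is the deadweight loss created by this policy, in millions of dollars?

0

Rearranging supply gives Qs = 5P - 55. Without the control the market clears where 197 - P = 5P - 55, i.e. P* = 42 and Q* = 155.
The ceiling of 43 is above the equilibrium price 42, so it is not binding; the market clears at P* = 42, Q* = 155.
Since the control does not bind, no trades are prevented and deadweight loss is zero.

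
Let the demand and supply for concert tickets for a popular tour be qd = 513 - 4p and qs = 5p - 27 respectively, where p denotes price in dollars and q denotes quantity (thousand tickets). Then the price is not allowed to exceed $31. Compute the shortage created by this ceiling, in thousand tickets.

261

Without the control the market clears where 513 - 4p = 5p - 27, i.e. p* = 60 and q* = 273.
Since 31 < 60, the ceiling is binding.
At p = 31: qd = 513 - 4·31 = 389 and qs = 5·31 - 27 = 128.
Shortage = qd - qs = 389 - 128 = 261.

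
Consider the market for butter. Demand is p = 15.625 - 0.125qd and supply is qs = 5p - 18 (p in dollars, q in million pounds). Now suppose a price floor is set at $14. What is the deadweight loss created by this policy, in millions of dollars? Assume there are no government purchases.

Rearranging demand gives qd = 125 - 8p. Without the control the market clears where 125 - 8p = 5p - 18, i.e. p* = 11 and q* = 37.
Because the floor (14) lies above the market-clearing price, it is binding.
At p = 14: qd = 125 - 8·14 = 13 and qs = 5·14 - 18 = 52.
Quantity traded falls to 13. At q = 13 the demand price is (125 - 13)/8 = 14 and the supply price is (18 + 13)/5 = 6.2.
Deadweight loss = ½ · (14 - 6.2) · (37 - 13) = ½ · 7.8 · 24 = 93.6.

93.6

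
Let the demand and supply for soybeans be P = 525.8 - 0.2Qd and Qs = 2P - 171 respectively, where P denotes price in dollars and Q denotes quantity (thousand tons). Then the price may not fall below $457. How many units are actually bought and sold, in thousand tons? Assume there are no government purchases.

344

Rearranging demand gives Qd = 2629 - 5P. Equilibrium: 2629 - 5P = 2P - 171, so 2800 = 7P and P* = 400, Q* = 629.
The floor of 457 is above the equilibrium price 400, so it binds.
At P = 457: Qd = 2629 - 5·457 = 344 and Qs = 2·457 - 171 = 743.
The quantity actually transacted is the short side, demand: 344.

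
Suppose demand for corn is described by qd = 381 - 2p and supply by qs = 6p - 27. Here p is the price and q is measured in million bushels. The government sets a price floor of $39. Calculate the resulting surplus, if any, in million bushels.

0

Equilibrium: 381 - 2p = 6p - 27, so 408 = 8p and p* = 51, q* = 279.
Since 39 is below p* = 51, the floor does not bind and the free-market outcome prevails.
Since the control does not bind, there is no surplus.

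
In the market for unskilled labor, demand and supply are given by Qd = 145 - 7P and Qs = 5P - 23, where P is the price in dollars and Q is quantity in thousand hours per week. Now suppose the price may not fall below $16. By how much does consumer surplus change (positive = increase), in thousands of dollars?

-80

Without the control the market clears where 145 - 7P = 5P - 23, i.e. P* = 14 and Q* = 47.
Because the floor (16) lies above the market-clearing price, it is binding.
At P = 16: Qd = 145 - 7·16 = 33 and Qs = 5·16 - 23 = 57.
Consumer surplus without the control is ½ · (145/7 - 14) · 47 = 2209/14.
With the floor, consumers buy 33 units at 16, so CS = ½ · (145/7 - 16) · 33 = 1089/14.
Change in consumer surplus = 1089/14 - 2209/14 = -80.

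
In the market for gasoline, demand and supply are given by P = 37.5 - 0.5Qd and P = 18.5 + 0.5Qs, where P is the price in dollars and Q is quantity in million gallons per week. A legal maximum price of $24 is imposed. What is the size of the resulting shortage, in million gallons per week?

16

Rearranging demand gives Qd = 75 - 2P; rearranging supply gives Qs = 2P - 37. Setting quantity demanded equal to quantity supplied, 75 - 2P = 2P - 37, gives P* = 28 and Q* = 19.
Because the ceiling (24) lies below the market-clearing price, it is binding.
At P = 24: Qd = 75 - 2·24 = 27 and Qs = 2·24 - 37 = 11.
Shortage = Qd - Qs = 27 - 11 = 16.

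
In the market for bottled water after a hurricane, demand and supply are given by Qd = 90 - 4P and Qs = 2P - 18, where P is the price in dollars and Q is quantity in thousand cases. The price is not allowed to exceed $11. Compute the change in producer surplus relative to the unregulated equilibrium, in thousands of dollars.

-77

Setting quantity demanded equal to quantity supplied, 90 - 4P = 2P - 18, gives P* = 18 and Q* = 18.
Because the ceiling (11) lies below the market-clearing price, it is binding.
At P = 11: Qd = 90 - 4·11 = 46 and Qs = 2·11 - 18 = 4.
Producer surplus without the control is ½ · (18 - 9) · 18 = 81.
With the ceiling, producers sell 4 units at 11, so PS = ½ · (11 - 9) · 4 = 4.
Change in producer surplus = 4 - 81 = -77.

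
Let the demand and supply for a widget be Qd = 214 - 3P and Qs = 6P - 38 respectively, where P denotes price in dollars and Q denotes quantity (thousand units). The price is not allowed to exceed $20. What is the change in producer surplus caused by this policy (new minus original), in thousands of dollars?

Equilibrium: 214 - 3P = 6P - 38, so 252 = 9P and P* = 28, Q* = 130.
The ceiling of 20 is below the equilibrium price 28, so it binds.
At P = 20: Qd = 214 - 3·20 = 154 and Qs = 6·20 - 38 = 82.
Producer surplus without the control is ½ · (28 - 19/3) · 130 = 4225/3.
With the ceiling, producers sell 82 units at 20, so PS = ½ · (20 - 19/3) · 82 = 1681/3.
Change in producer surplus = 1681/3 - 4225/3 = -848.

-848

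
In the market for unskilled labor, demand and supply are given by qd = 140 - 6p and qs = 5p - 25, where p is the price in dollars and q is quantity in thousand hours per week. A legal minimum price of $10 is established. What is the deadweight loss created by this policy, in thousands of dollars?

0

Without the control the market clears where 140 - 6p = 5p - 25, i.e. p* = 15 and q* = 50.
Since 10 is below p* = 15, the floor does not bind and the free-market outcome prevails.
Since the control does not bind, no trades are prevented and deadweight loss is zero.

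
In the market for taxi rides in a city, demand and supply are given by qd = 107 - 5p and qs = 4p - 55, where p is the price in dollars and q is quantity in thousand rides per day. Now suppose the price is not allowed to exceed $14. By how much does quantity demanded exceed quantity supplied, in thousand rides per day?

In a free market, 107 - 5p = 4p - 55 gives the equilibrium p* = 18, q* = 17.
Since 14 < 18, the ceiling is binding.
At p = 14: qd = 107 - 5·14 = 37 and qs = 4·14 - 55 = 1.
Shortage = qd - qs = 37 - 1 = 36.

36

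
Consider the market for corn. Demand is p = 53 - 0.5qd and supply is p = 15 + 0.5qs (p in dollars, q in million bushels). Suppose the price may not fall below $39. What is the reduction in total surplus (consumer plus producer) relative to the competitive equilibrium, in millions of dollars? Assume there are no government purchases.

50

Rearranging demand gives qd = 106 - 2p; rearranging supply gives qs = 2p - 30. Equilibrium: 106 - 2p = 2p - 30, so 136 = 4p and p* = 34, q* = 38.
Since 39 > 34, the floor is binding.
At p = 39: qd = 106 - 2·39 = 28 and qs = 2·39 - 30 = 48.
Quantity traded falls to 28. At q = 28 the demand price is (106 - 28)/2 = 39 and the supply price is (30 + 28)/2 = 29.
Deadweight loss = ½ · (39 - 29) · (38 - 28) = ½ · 10 · 10 = 50.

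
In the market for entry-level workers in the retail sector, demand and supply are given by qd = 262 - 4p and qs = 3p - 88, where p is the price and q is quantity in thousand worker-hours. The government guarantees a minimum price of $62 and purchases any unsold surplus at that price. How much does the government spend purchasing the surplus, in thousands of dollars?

5208

In a free market, 262 - 4p = 3p - 88 gives the equilibrium p* = 50, q* = 62.
The floor of 62 is above the equilibrium price 50, so it binds.
At p = 62: qd = 262 - 4·62 = 14 and qs = 3·62 - 88 = 98.
Surplus = qs - qd = 84.
Government expenditure = surplus × support price = 84 × 62 = 5208.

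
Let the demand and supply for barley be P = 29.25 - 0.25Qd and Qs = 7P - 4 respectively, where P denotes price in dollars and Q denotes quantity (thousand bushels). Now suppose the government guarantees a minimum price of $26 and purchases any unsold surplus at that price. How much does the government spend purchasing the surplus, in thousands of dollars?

4290

Rearranging demand gives Qd = 117 - 4P. Without the control the market clears where 117 - 4P = 7P - 4, i.e. P* = 11 and Q* = 73.
The floor of 26 is above the equilibrium price 11, so it binds.
At P = 26: Qd = 117 - 4·26 = 13 and Qs = 7·26 - 4 = 178.
Surplus = Qs - Qd = 165.
Government expenditure = surplus × support price = 165 × 26 = 4290.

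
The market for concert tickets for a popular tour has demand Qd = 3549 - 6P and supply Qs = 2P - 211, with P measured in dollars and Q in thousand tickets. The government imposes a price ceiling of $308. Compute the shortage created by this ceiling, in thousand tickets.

Equilibrium: 3549 - 6P = 2P - 211, so 3760 = 8P and P* = 470, Q* = 729.
Since 308 < 470, the ceiling is binding.
At P = 308: Qd = 3549 - 6·308 = 1701 and Qs = 2·308 - 211 = 405.
Shortage = Qd - Qs = 1701 - 405 = 1296.

1296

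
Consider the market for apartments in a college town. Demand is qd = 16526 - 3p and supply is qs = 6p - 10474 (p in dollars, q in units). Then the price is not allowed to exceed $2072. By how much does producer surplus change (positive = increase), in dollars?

-4400576

Equilibrium: 16526 - 3p = 6p - 10474, so 27000 = 9p and p* = 3000, q* = 7526.
Because the ceiling (2072) lies below the market-clearing price, it is binding.
At p = 2072: qd = 16526 - 3·2072 = 10310 and qs = 6·2072 - 10474 = 1958.
Producer surplus without the control is ½ · (3000 - 5237/3) · 7526 = 14160169/3.
With the ceiling, producers sell 1958 units at 2072, so PS = ½ · (2072 - 5237/3) · 1958 = 958441/3.
Change in producer surplus = 958441/3 - 14160169/3 = -4400576.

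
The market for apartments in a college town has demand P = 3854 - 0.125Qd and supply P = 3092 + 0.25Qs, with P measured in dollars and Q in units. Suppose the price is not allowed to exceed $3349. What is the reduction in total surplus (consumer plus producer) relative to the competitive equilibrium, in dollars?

Rearranging demand gives Qd = 30832 - 8P; rearranging supply gives Qs = 4P - 12368. Equilibrium: 30832 - 8P = 4P - 12368, so 43200 = 12P and P* = 3600, Q* = 2032.
Since 3349 < 3600, the ceiling is binding.
At P = 3349: Qd = 30832 - 8·3349 = 4040 and Qs = 4·3349 - 12368 = 1028.
Quantity traded falls to 1028. At Q = 1028 the demand price is (30832 - 1028)/8 = 3725.5 and the supply price is (12368 + 1028)/4 = 3349.
Deadweight loss = ½ · (3725.5 - 3349) · (2032 - 1028) = ½ · 376.5 · 1004 = 189003.

189003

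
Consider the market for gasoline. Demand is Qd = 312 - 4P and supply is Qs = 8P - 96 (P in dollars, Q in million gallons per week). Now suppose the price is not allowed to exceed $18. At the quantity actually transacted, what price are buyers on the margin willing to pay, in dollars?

66

In a free market, 312 - 4P = 8P - 96 gives the equilibrium P* = 34, Q* = 176.
Because the ceiling (18) lies below the market-clearing price, it is binding.
At P = 18: Qd = 312 - 4·18 = 240 and Qs = 8·18 - 96 = 48.
Only 48 units reach the market. On the demand curve, the marginal buyer's willingness to pay at Q = 48 is (312 - 48)/4 = 66.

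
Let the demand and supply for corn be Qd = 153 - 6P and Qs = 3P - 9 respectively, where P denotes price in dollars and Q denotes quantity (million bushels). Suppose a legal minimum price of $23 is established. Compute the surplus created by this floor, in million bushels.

In a free market, 153 - 6P = 3P - 9 gives the equilibrium P* = 18, Q* = 45.
Since 23 > 18, the floor is binding.
At P = 23: Qd = 153 - 6·23 = 15 and Qs = 3·23 - 9 = 60.
Surplus = Qs - Qd = 60 - 15 = 45.

45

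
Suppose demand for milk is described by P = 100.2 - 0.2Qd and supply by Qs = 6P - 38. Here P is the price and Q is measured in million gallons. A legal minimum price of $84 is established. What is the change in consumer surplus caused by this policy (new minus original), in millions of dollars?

-5897.5

Rearranging demand gives Qd = 501 - 5P. Equilibrium: 501 - 5P = 6P - 38, so 539 = 11P and P* = 49, Q* = 256.
Since 84 > 49, the floor is binding.
At P = 84: Qd = 501 - 5·84 = 81 and Qs = 6·84 - 38 = 466.
Consumer surplus without the control is ½ · (100.2 - 49) · 256 = 6553.6.
With the floor, consumers buy 81 units at 84, so CS = ½ · (100.2 - 84) · 81 = 656.1.
Change in consumer surplus = 656.1 - 6553.6 = -5897.5.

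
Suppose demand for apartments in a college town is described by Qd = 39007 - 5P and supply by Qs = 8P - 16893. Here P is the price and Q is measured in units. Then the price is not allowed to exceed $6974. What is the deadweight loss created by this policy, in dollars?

Without the control the market clears where 39007 - 5P = 8P - 16893, i.e. P* = 4300 and Q* = 17507.
The ceiling of 6974 is above the equilibrium price 4300, so it is not binding; the market clears at P* = 4300, Q* = 17507.
Since the control does not bind, no trades are prevented and deadweight loss is zero.

0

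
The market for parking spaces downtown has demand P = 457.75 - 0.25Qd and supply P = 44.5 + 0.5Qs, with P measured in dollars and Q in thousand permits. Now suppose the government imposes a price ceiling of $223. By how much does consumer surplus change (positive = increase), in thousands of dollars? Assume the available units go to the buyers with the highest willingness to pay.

29924.5

Rearranging demand gives Qd = 1831 - 4P; rearranging supply gives Qs = 2P - 89. In a free market, 1831 - 4P = 2P - 89 gives the equilibrium P* = 320, Q* = 551.
The ceiling of 223 is below the equilibrium price 320, so it binds.
At P = 223: Qd = 1831 - 4·223 = 939 and Qs = 2·223 - 89 = 357.
Consumer surplus without the control is ½ · (457.75 - 320) · 551 = 37950.125.
With the ceiling, 357 units are sold at 223 (assume they go to the highest-value buyers). The demand price at Q = 357 is 368.5, so CS = ½ · [(457.75 - 223) + (368.5 - 223)] · 357 = 67874.625.
Change in consumer surplus = 67874.625 - 37950.125 = 29924.5.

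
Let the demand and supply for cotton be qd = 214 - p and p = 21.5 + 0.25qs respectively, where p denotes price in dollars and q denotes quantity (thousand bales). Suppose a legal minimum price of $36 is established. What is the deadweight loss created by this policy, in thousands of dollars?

Rearranging supply gives qs = 4p - 86. Without the control the market clears where 214 - p = 4p - 86, i.e. p* = 60 and q* = 154.
Since 36 is below p* = 60, the floor does not bind and the free-market outcome prevails.
Since the control does not bind, no trades are prevented and deadweight loss is zero.

0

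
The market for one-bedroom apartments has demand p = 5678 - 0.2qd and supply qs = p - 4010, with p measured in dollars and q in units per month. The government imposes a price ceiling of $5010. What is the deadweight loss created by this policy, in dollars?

Rearranging demand gives qd = 28390 - 5p. Without the control the market clears where 28390 - 5p = p - 4010, i.e. p* = 5400 and q* = 1390.
Because the ceiling (5010) lies below the market-clearing price, it is binding.
At p = 5010: qd = 28390 - 5·5010 = 3340 and qs = 5010 - 4010 = 1000.
Quantity traded falls to 1000. At q = 1000 the demand price is (28390 - 1000)/5 = 5478 and the supply price is 4010 + 1000 = 5010.
Deadweight loss = ½ · (5478 - 5010) · (1390 - 1000) = ½ · 468 · 390 = 91260.

91260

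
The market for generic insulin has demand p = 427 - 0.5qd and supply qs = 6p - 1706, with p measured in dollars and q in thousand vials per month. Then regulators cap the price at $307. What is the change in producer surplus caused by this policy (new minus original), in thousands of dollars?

-2275

Rearranging demand gives qd = 854 - 2p. Setting quantity demanded equal to quantity supplied, 854 - 2p = 6p - 1706, gives p* = 320 and q* = 214.
Since 307 < 320, the ceiling is binding.
At p = 307: qd = 854 - 2·307 = 240 and qs = 6·307 - 1706 = 136.
Producer surplus without the control is ½ · (320 - 853/3) · 214 = 11449/3.
With the ceiling, producers sell 136 units at 307, so PS = ½ · (307 - 853/3) · 136 = 4624/3.
Change in producer surplus = 4624/3 - 11449/3 = -2275.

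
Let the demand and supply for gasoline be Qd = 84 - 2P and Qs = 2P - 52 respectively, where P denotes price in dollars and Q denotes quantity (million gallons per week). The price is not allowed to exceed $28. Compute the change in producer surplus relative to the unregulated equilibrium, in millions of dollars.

-60

Without the control the market clears where 84 - 2P = 2P - 52, i.e. P* = 34 and Q* = 16.
Because the ceiling (28) lies below the market-clearing price, it is binding.
At P = 28: Qd = 84 - 2·28 = 28 and Qs = 2·28 - 52 = 4.
Producer surplus without the control is ½ · (34 - 26) · 16 = 64.
With the ceiling, producers sell 4 units at 28, so PS = ½ · (28 - 26) · 4 = 4.
Change in producer surplus = 4 - 64 = -60.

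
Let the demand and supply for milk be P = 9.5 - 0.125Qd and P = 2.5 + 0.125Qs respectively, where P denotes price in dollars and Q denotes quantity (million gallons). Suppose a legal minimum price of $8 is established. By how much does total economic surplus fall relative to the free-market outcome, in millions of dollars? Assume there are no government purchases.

Rearranging demand gives Qd = 76 - 8P; rearranging supply gives Qs = 8P - 20. In a free market, 76 - 8P = 8P - 20 gives the equilibrium P* = 6, Q* = 28.
Because the floor (8) lies above the market-clearing price, it is binding.
At P = 8: Qd = 76 - 8·8 = 12 and Qs = 8·8 - 20 = 44.
Quantity traded falls to 12. At Q = 12 the demand price is (76 - 12)/8 = 8 and the supply price is (20 + 12)/8 = 4.
Deadweight loss = ½ · (8 - 4) · (28 - 12) = ½ · 4 · 16 = 32.

32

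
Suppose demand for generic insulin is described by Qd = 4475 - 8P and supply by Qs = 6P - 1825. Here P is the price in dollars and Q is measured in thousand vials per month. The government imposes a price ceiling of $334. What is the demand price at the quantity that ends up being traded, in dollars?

537

Without the control the market clears where 4475 - 8P = 6P - 1825, i.e. P* = 450 and Q* = 875.
Since 334 < 450, the ceiling is binding.
At P = 334: Qd = 4475 - 8·334 = 1803 and Qs = 6·334 - 1825 = 179.
Only 179 units reach the market. On the demand curve, the marginal buyer's willingness to pay at Q = 179 is (4475 - 179)/8 = 537.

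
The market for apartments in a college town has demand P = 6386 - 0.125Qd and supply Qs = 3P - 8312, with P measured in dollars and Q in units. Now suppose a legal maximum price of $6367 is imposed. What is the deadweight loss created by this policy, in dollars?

Rearranging demand gives Qd = 51088 - 8P. Equilibrium: 51088 - 8P = 3P - 8312, so 59400 = 11P and P* = 5400, Q* = 7888.
The ceiling of 6367 is above the equilibrium price 5400, so it is not binding; the market clears at P* = 5400, Q* = 7888.
Since the control does not bind, no trades are prevented and deadweight loss is zero.

0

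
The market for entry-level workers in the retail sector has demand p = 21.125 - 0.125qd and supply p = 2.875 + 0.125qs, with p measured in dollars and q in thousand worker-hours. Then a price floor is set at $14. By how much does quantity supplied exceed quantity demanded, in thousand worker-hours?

Rearranging demand gives qd = 169 - 8p; rearranging supply gives qs = 8p - 23. Equilibrium: 169 - 8p = 8p - 23, so 192 = 16p and p* = 12, q* = 73.
Because the floor (14) lies above the market-clearing price, it is binding.
At p = 14: qd = 169 - 8·14 = 57 and qs = 8·14 - 23 = 89.
Surplus = qs - qd = 89 - 57 = 32.

32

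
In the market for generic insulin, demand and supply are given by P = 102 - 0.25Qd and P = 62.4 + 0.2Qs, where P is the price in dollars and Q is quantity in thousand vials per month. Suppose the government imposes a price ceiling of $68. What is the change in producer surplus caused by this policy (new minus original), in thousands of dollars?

-696

Rearranging demand gives Qd = 408 - 4P; rearranging supply gives Qs = 5P - 312. Without the control the market clears where 408 - 4P = 5P - 312, i.e. P* = 80 and Q* = 88.
Because the ceiling (68) lies below the market-clearing price, it is binding.
At P = 68: Qd = 408 - 4·68 = 136 and Qs = 5·68 - 312 = 28.
Producer surplus without the control is ½ · (80 - 62.4) · 88 = 774.4.
With the ceiling, producers sell 28 units at 68, so PS = ½ · (68 - 62.4) · 28 = 78.4.
Change in producer surplus = 78.4 - 774.4 = -696.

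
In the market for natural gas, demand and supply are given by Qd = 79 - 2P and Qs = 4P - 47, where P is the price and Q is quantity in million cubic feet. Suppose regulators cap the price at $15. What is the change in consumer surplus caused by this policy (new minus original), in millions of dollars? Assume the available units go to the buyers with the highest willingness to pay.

Without the control the market clears where 79 - 2P = 4P - 47, i.e. P* = 21 and Q* = 37.
Since 15 < 21, the ceiling is binding.
At P = 15: Qd = 79 - 2·15 = 49 and Qs = 4·15 - 47 = 13.
Consumer surplus without the control is ½ · (39.5 - 21) · 37 = 342.25.
With the ceiling, 13 units are sold at 15 (assume they go to the highest-value buyers). The demand price at Q = 13 is 33, so CS = ½ · [(39.5 - 15) + (33 - 15)] · 13 = 276.25.
Change in consumer surplus = 276.25 - 342.25 = -66.

-66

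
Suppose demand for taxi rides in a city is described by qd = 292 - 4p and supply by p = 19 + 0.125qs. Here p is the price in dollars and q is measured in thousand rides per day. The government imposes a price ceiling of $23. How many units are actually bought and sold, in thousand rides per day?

Rearranging supply gives qs = 8p - 152. Setting quantity demanded equal to quantity supplied, 292 - 4p = 8p - 152, gives p* = 37 and q* = 144.
The ceiling of 23 is below the equilibrium price 37, so it binds.
At p = 23: qd = 292 - 4·23 = 200 and qs = 8·23 - 152 = 32.
The quantity actually transacted is the short side, supply: 32.

32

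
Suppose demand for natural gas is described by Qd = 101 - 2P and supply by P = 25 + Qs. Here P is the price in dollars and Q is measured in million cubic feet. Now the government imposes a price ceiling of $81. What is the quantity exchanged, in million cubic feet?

Rearranging supply gives Qs = P - 25. In a free market, 101 - 2P = P - 25 gives the equilibrium P* = 42, Q* = 17.
Since 81 is above P* = 42, the ceiling does not bind and the free-market outcome prevails.

17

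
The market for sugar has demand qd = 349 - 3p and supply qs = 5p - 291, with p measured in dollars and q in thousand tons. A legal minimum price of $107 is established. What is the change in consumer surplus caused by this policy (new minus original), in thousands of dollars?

-1849.5

Without the control the market clears where 349 - 3p = 5p - 291, i.e. p* = 80 and q* = 109.
The floor of 107 is above the equilibrium price 80, so it binds.
At p = 107: qd = 349 - 3·107 = 28 and qs = 5·107 - 291 = 244.
Consumer surplus without the control is ½ · (349/3 - 80) · 109 = 11881/6.
With the floor, consumers buy 28 units at 107, so CS = ½ · (349/3 - 107) · 28 = 392/3.
Change in consumer surplus = 392/3 - 11881/6 = -1849.5.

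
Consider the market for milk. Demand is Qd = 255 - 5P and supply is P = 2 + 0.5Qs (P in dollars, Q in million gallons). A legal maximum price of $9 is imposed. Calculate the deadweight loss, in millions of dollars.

Rearranging supply gives Qs = 2P - 4. Setting quantity demanded equal to quantity supplied, 255 - 5P = 2P - 4, gives P* = 37 and Q* = 70.
Because the ceiling (9) lies below the market-clearing price, it is binding.
At P = 9: Qd = 255 - 5·9 = 210 and Qs = 2·9 - 4 = 14.
Quantity traded falls to 14. At Q = 14 the demand price is (255 - 14)/5 = 48.2 and the supply price is (4 + 14)/2 = 9.
Deadweight loss = ½ · (48.2 - 9) · (70 - 14) = ½ · 39.2 · 56 = 1097.6.

1097.6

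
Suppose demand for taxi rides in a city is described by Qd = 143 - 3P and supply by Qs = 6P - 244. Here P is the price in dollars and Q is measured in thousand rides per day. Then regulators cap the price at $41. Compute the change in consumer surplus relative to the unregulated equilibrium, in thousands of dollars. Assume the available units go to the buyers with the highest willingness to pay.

Without the control the market clears where 143 - 3P = 6P - 244, i.e. P* = 43 and Q* = 14.
Since 41 < 43, the ceiling is binding.
At P = 41: Qd = 143 - 3·41 = 20 and Qs = 6·41 - 244 = 2.
Consumer surplus without the control is ½ · (143/3 - 43) · 14 = 98/3.
With the ceiling, 2 units are sold at 41 (assume they go to the highest-value buyers). The demand price at Q = 2 is 47, so CS = ½ · [(143/3 - 41) + (47 - 41)] · 2 = 38/3.
Change in consumer surplus = 38/3 - 98/3 = -20.

-20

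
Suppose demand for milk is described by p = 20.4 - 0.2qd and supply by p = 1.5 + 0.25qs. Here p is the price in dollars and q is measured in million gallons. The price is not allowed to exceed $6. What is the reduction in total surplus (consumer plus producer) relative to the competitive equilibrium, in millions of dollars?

Rearranging demand gives qd = 102 - 5p; rearranging supply gives qs = 4p - 6. Equilibrium: 102 - 5p = 4p - 6, so 108 = 9p and p* = 12, q* = 42.
The ceiling of 6 is below the equilibrium price 12, so it binds.
At p = 6: qd = 102 - 5·6 = 72 and qs = 4·6 - 6 = 18.
Quantity traded falls to 18. At q = 18 the demand price is (102 - 18)/5 = 16.8 and the supply price is (6 + 18)/4 = 6.
Deadweight loss = ½ · (16.8 - 6) · (42 - 18) = ½ · 10.8 · 24 = 129.6.

129.6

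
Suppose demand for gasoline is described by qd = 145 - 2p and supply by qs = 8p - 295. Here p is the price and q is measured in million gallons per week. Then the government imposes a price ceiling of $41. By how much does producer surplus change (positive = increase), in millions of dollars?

-135

Equilibrium: 145 - 2p = 8p - 295, so 440 = 10p and p* = 44, q* = 57.
Since 41 < 44, the ceiling is binding.
At p = 41: qd = 145 - 2·41 = 63 and qs = 8·41 - 295 = 33.
Producer surplus without the control is ½ · (44 - 36.875) · 57 = 203.0625.
With the ceiling, producers sell 33 units at 41, so PS = ½ · (41 - 36.875) · 33 = 68.0625.
Change in producer surplus = 68.0625 - 203.0625 = -135.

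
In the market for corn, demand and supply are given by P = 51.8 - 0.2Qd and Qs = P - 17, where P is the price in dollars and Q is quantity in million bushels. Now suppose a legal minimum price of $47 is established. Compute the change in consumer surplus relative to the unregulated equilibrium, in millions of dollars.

-26.5

Rearranging demand gives Qd = 259 - 5P. Setting quantity demanded equal to quantity supplied, 259 - 5P = P - 17, gives P* = 46 and Q* = 29.
The floor of 47 is above the equilibrium price 46, so it binds.
At P = 47: Qd = 259 - 5·47 = 24 and Qs = 47 - 17 = 30.
Consumer surplus without the control is ½ · (51.8 - 46) · 29 = 84.1.
With the floor, consumers buy 24 units at 47, so CS = ½ · (51.8 - 47) · 24 = 57.6.
Change in consumer surplus = 57.6 - 84.1 = -26.5.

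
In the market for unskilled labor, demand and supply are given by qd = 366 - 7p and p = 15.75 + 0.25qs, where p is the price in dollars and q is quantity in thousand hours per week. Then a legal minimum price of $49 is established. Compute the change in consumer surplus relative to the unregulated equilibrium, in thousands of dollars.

-580

Rearranging supply gives qs = 4p - 63. Without the control the market clears where 366 - 7p = 4p - 63, i.e. p* = 39 and q* = 93.
The floor of 49 is above the equilibrium price 39, so it binds.
At p = 49: qd = 366 - 7·49 = 23 and qs = 4·49 - 63 = 133.
Consumer surplus without the control is ½ · (366/7 - 39) · 93 = 8649/14.
With the floor, consumers buy 23 units at 49, so CS = ½ · (366/7 - 49) · 23 = 529/14.
Change in consumer surplus = 529/14 - 8649/14 = -580.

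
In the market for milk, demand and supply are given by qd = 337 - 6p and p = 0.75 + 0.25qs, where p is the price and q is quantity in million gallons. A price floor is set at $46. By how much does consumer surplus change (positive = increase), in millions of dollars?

-1164

Rearranging supply gives qs = 4p - 3. Setting quantity demanded equal to quantity supplied, 337 - 6p = 4p - 3, gives p* = 34 and q* = 133.
Since 46 > 34, the floor is binding.
At p = 46: qd = 337 - 6·46 = 61 and qs = 4·46 - 3 = 181.
Consumer surplus without the control is ½ · (337/6 - 34) · 133 = 17689/12.
With the floor, consumers buy 61 units at 46, so CS = ½ · (337/6 - 46) · 61 = 3721/12.
Change in consumer surplus = 3721/12 - 17689/12 = -1164.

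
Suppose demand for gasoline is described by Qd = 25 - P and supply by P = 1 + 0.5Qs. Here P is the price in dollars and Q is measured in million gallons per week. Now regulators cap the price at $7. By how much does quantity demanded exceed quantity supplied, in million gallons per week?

6

Rearranging supply gives Qs = 2P - 2. Setting quantity demanded equal to quantity supplied, 25 - P = 2P - 2, gives P* = 9 and Q* = 16.
Since 7 < 9, the ceiling is binding.
At P = 7: Qd = 25 - 7 = 18 and Qs = 2·7 - 2 = 12.
Shortage = Qd - Qs = 18 - 12 = 6.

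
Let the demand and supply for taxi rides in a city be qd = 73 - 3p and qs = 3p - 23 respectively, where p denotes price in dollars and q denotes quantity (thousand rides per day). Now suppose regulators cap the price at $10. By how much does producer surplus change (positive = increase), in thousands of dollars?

Equilibrium: 73 - 3p = 3p - 23, so 96 = 6p and p* = 16, q* = 25.
Because the ceiling (10) lies below the market-clearing price, it is binding.
At p = 10: qd = 73 - 3·10 = 43 and qs = 3·10 - 23 = 7.
Producer surplus without the control is ½ · (16 - 23/3) · 25 = 625/6.
With the ceiling, producers sell 7 units at 10, so PS = ½ · (10 - 23/3) · 7 = 49/6.
Change in producer surplus = 49/6 - 625/6 = -96.

-96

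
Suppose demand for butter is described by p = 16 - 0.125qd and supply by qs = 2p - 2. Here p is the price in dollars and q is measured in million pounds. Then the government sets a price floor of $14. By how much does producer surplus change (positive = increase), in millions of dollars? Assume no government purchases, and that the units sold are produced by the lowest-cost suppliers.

0

Rearranging demand gives qd = 128 - 8p. Setting quantity demanded equal to quantity supplied, 128 - 8p = 2p - 2, gives p* = 13 and q* = 24.
The floor of 14 is above the equilibrium price 13, so it binds.
At p = 14: qd = 128 - 8·14 = 16 and qs = 2·14 - 2 = 26.
Producer surplus without the control is ½ · (13 - 1) · 24 = 144.
With the floor, 16 units are sold at 14. The supply price at q = 16 is 9, so PS = ½ · [(14 - 1) + (14 - 9)] · 16 = 144.
Change in producer surplus = 144 - 144 = 0.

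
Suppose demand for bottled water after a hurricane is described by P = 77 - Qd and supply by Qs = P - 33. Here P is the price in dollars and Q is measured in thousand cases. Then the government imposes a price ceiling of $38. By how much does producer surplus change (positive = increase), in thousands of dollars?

-229.5

Rearranging demand gives Qd = 77 - P. Without the control the market clears where 77 - P = P - 33, i.e. P* = 55 and Q* = 22.
Because the ceiling (38) lies below the market-clearing price, it is binding.
At P = 38: Qd = 77 - 38 = 39 and Qs = 38 - 33 = 5.
Producer surplus without the control is ½ · (55 - 33) · 22 = 242.
With the ceiling, producers sell 5 units at 38, so PS = ½ · (38 - 33) · 5 = 12.5.
Change in producer surplus = 12.5 - 242 = -229.5.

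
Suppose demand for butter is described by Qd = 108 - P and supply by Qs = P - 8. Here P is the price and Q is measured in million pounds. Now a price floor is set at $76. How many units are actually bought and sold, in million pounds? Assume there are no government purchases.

32

In a free market, 108 - P = P - 8 gives the equilibrium P* = 58, Q* = 50.
The floor of 76 is above the equilibrium price 58, so it binds.
At P = 76: Qd = 108 - 76 = 32 and Qs = 76 - 8 = 68.
The quantity actually transacted is the short side, demand: 32.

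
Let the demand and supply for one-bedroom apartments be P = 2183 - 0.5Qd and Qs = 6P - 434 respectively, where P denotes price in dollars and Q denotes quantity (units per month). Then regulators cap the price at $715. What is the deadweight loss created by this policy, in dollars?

Rearranging demand gives Qd = 4366 - 2P. Without the control the market clears where 4366 - 2P = 6P - 434, i.e. P* = 600 and Q* = 3166.
Since 715 is above P* = 600, the ceiling does not bind and the free-market outcome prevails.
Since the control does not bind, no trades are prevented and deadweight loss is zero.

0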